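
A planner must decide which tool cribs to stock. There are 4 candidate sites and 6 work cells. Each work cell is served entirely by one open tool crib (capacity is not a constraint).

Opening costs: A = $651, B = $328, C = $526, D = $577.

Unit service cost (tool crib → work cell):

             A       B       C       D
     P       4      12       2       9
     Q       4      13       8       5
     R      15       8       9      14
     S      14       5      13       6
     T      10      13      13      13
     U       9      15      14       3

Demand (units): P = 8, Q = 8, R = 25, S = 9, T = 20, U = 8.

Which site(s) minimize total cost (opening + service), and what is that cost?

Open B only; minimum total cost 1153.

For any fixed open set, each work cell goes to its cheapest open site; total = fixed + service.
{B}: P→B 12·8=96, Q→B 13·8=104, R→B 8·25=200, S→B 5·9=45, T→B 13·20=260, U→B 15·8=120. Service 825; fixed 328; total 1153.
{C}: service 794 + fixed 526 = 1320
{D}: service 800 + fixed 577 = 1377
{A, B, C, D}: P→C 2·8=16, Q→A 4·8=32, R→B 8·25=200, S→B 5·9=45, T→A 10·20=200, U→D 3·8=24. Service 517; fixed 2082; total 2599.
No other subset beats 1153.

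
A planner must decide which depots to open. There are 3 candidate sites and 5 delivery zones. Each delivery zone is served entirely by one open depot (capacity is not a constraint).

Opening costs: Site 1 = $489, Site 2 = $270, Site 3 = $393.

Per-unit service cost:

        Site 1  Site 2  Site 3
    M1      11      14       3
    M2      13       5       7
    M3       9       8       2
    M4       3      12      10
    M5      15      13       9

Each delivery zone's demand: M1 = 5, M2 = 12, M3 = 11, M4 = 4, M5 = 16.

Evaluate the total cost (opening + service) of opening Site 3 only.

Total cost: 698

Each delivery zone is assigned to its cheapest site among the open ones.
{Site 3}: M1→Site 3 3·5=15, M2→Site 3 7·12=84, M3→Site 3 2·11=22, M4→Site 3 10·4=40, M5→Site 3 9·16=144. Service 305; fixed 393; total 698.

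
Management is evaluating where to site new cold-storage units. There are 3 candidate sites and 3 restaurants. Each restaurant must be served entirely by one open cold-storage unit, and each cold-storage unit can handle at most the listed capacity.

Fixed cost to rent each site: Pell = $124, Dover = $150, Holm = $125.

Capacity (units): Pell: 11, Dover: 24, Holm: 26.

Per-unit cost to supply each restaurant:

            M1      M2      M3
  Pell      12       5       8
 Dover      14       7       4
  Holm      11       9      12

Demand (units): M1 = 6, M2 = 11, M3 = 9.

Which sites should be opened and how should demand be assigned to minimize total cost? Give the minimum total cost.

Minimum total cost: 398

Open {Holm}: M1→Holm 11·6=66, M2→Holm 9·11=99, M3→Holm 12·9=108.
Loads: Holm carries 26/26. Service 273; fixed 125; total 398.
Next best feasible plan costs 449.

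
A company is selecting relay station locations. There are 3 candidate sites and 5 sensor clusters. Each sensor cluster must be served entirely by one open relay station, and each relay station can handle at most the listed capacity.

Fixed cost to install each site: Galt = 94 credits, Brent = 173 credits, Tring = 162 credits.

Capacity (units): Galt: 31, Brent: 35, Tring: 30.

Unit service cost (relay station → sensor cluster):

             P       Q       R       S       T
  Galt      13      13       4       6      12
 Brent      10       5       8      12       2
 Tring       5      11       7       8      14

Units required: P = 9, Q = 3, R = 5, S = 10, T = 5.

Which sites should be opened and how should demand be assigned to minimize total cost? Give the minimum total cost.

Open {Brent}: P→Brent 10·9=90, Q→Brent 5·3=15, R→Brent 8·5=40, S→Brent 12·10=120, T→Brent 2·5=10.
Loads: Brent carries 32/35. Service 275; fixed 173; total 448.
Next best feasible plan costs 462.

Minimum total cost: 448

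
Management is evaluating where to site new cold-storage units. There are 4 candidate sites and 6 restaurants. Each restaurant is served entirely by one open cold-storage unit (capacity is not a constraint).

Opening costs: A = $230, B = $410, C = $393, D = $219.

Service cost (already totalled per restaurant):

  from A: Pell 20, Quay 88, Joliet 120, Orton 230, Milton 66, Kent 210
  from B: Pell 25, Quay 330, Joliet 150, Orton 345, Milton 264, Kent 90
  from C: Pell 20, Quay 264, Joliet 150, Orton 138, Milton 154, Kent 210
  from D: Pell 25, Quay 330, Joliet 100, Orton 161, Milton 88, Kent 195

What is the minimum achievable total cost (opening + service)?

For any fixed open set, each restaurant goes to its cheapest open site; total = fixed + service.
{A}: Pell→A 20, Quay→A 88, Joliet→A 120, Orton→A 230, Milton→A 66, Kent→A 210. Service 734; fixed 230; total 964.
{A, D}: Pell→A 20, Quay→A 88, Joliet→D 100, Orton→D 161, Milton→A 66, Kent→D 195. Service 630; fixed 449; total 1079.
{D}: service 899 + fixed 219 = 1118
{A, B, C, D}: Pell→A 20, Quay→A 88, Joliet→D 100, Orton→C 138, Milton→A 66, Kent→B 90. Service 502; fixed 1252; total 1754.
No other subset beats 964.

Minimum total cost: 964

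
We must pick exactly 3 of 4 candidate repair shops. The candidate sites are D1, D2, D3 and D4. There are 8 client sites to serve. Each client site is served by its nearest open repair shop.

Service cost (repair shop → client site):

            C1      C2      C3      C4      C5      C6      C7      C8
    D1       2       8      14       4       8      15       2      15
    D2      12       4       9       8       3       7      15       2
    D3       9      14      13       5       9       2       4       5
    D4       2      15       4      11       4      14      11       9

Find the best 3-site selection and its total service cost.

Choose D2, D3 and D4; total service cost 26.

With exactly 3 open, each client site uses its cheapest among the chosen.
{D2, D3, D4}: C1→D4 2, C2→D2 4, C3→D4 4, C4→D3 5, C5→D2 3, C6→D3 2, C7→D3 4, C8→D2 2. Service cost 26.
{D1, D2, D3}: service cost 28
{D1, D2, D4}: service cost 28
Among all 4 size-3 choices, {D2, D3, D4} is lowest.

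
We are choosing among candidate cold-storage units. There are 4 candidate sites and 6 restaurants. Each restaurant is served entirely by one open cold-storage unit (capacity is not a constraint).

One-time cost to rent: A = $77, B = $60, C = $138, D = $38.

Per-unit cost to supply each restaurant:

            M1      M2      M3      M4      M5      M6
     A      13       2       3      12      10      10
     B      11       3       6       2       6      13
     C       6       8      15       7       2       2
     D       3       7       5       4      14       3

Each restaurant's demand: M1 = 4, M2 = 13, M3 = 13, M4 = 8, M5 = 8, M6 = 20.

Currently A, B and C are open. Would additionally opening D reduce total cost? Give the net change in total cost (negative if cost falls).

Current service cost with {A, B, C}: 161.
Adding D: each restaurant re-picks its cheapest; new service cost 149, saving 12.
Extra fixed cost: 38. Net change = 38 − 12 = 26.
(Totals: 436 → 462.)

No — net change +26 (cost rises by 26).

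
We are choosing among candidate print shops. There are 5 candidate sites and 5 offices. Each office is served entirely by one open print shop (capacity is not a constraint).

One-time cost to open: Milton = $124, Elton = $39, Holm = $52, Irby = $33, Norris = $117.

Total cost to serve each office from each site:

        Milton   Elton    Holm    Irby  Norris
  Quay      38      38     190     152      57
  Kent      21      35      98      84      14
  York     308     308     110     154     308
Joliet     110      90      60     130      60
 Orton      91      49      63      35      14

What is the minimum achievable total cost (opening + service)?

Minimum total cost: 383

For any fixed open set, each office goes to its cheapest open site; total = fixed + service.
{Elton, Holm}: Quay→Elton 38, Kent→Elton 35, York→Holm 110, Joliet→Holm 60, Orton→Elton 49. Service 292; fixed 91; total 383.
{Elton, Holm, Irby}: Quay→Elton 38, Kent→Elton 35, York→Holm 110, Joliet→Holm 60, Orton→Irby 35. Service 278; fixed 124; total 402.
{Elton, Irby}: service 352 + fixed 72 = 424
{Milton, Elton, Holm, Irby, Norris}: Quay→Milton 38, Kent→Norris 14, York→Holm 110, Joliet→Holm 60, Orton→Norris 14. Service 236; fixed 365; total 601.
No other subset beats 383.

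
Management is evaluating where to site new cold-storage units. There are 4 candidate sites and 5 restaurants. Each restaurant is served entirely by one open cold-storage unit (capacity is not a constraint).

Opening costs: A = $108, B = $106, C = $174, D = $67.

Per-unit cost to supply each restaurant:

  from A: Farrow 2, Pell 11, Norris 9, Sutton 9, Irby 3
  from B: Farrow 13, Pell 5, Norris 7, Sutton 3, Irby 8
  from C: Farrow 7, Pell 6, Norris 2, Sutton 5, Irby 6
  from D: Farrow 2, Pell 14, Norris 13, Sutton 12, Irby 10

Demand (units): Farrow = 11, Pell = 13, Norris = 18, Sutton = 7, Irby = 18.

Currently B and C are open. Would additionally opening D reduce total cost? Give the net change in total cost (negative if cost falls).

No — net change +12 (cost rises by 12).

Current service cost with {B, C}: 307.
Adding D: each restaurant re-picks its cheapest; new service cost 252, saving 55.
Extra fixed cost: 67. Net change = 67 − 55 = 12.
(Totals: 587 → 599.)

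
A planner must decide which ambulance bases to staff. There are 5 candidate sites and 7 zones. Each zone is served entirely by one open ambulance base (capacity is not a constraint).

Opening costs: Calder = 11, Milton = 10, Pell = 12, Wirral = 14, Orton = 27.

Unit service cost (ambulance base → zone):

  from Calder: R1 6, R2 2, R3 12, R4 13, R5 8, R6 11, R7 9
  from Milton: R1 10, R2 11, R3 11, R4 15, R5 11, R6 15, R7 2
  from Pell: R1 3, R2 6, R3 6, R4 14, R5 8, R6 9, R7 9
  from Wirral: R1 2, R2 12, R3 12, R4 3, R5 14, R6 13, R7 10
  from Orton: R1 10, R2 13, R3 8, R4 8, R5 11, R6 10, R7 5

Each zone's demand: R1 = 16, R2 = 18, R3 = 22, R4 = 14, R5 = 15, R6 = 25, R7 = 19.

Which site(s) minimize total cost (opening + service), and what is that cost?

Open Calder, Milton, Pell and Wirral; minimum total cost 672.

For any fixed open set, each zone goes to its cheapest open site; total = fixed + service.
{Calder, Milton, Pell, Wirral}: R1→Wirral 2·16=32, R2→Calder 2·18=36, R3→Pell 6·22=132, R4→Wirral 3·14=42, R5→Calder 8·15=120, R6→Pell 9·25=225, R7→Milton 2·19=38. Service 625; fixed 47; total 672.
{Calder, Milton, Pell, Wirral, Orton}: R1→Wirral 2·16=32, R2→Calder 2·18=36, R3→Pell 6·22=132, R4→Wirral 3·14=42, R5→Calder 8·15=120, R6→Pell 9·25=225, R7→Milton 2·19=38. Service 625; fixed 74; total 699.
{Milton, Pell, Wirral}: service 697 + fixed 36 = 733
{Milton}: service 1388 + fixed 10 = 1398
No other subset beats 672.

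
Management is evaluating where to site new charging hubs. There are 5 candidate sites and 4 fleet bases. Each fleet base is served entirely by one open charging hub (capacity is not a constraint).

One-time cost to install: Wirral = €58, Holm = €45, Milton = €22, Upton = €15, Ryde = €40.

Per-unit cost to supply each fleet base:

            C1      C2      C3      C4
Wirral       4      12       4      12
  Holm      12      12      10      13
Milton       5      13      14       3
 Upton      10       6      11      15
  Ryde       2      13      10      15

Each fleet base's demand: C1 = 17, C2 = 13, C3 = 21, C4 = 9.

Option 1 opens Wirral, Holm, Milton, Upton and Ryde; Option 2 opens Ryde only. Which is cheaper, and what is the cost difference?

Option 1 is cheaper by 185.

Option 1: {Wirral, Holm, Milton, Upton, Ryde}: C1→Ryde 2·17=34, C2→Upton 6·13=78, C3→Wirral 4·21=84, C4→Milton 3·9=27. Service 223; fixed 180; total 403.
Option 2: {Ryde}: C1→Ryde 2·17=34, C2→Ryde 13·13=169, C3→Ryde 10·21=210, C4→Ryde 15·9=135. Service 548; fixed 40; total 588.
Difference: |403 − 588| = 185.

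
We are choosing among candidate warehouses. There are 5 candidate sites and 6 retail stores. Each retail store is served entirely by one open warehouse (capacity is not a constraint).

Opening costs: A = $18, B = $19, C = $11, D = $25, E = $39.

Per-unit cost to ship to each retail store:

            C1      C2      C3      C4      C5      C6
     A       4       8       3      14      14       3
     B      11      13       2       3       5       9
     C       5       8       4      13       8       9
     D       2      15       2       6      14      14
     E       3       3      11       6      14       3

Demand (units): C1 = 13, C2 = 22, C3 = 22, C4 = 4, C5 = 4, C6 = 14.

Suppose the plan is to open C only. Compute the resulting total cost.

Each retail store is assigned to its cheapest site among the open ones.
{C}: C1→C 5·13=65, C2→C 8·22=176, C3→C 4·22=88, C4→C 13·4=52, C5→C 8·4=32, C6→C 9·14=126. Service 539; fixed 11; total 550.

Total cost: 550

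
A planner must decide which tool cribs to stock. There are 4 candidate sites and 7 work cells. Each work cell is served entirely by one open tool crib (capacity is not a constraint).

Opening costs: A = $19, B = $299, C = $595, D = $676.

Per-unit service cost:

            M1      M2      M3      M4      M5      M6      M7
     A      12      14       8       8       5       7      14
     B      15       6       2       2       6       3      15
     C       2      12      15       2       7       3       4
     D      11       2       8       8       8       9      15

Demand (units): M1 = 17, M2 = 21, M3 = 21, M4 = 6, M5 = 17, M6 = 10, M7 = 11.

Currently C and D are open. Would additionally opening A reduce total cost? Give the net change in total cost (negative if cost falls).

Current service cost with {C, D}: 449.
Adding A: each work cell re-picks its cheapest; new service cost 415, saving 34.
Extra fixed cost: 19. Net change = 19 − 34 = -15.
(Totals: 1720 → 1705.)

Yes — net change −15 (cost falls by 15).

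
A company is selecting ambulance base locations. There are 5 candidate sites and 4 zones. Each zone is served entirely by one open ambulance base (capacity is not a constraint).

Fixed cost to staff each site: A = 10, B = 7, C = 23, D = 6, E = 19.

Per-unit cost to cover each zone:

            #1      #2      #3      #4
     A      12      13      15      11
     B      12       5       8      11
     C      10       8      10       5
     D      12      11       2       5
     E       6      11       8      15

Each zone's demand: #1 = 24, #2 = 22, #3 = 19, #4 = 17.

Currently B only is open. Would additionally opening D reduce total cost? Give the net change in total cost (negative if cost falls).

Yes — net change −210 (cost falls by 210).

Current service cost with {B}: 737.
Adding D: each zone re-picks its cheapest; new service cost 521, saving 216.
Extra fixed cost: 6. Net change = 6 − 216 = -210.
(Totals: 744 → 534.)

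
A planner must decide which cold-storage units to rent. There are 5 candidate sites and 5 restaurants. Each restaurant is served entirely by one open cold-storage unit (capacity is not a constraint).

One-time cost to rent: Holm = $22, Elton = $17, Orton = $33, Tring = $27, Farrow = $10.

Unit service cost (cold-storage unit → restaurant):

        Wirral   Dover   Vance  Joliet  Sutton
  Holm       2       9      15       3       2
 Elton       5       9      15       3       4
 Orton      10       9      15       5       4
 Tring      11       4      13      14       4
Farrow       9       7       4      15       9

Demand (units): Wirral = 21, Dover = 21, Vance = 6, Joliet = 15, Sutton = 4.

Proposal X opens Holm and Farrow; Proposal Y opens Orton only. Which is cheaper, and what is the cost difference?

Proposal X is cheaper by 315.

Proposal X: {Holm, Farrow}: Wirral→Holm 2·21=42, Dover→Farrow 7·21=147, Vance→Farrow 4·6=24, Joliet→Holm 3·15=45, Sutton→Holm 2·4=8. Service 266; fixed 32; total 298.
Proposal Y: {Orton}: Wirral→Orton 10·21=210, Dover→Orton 9·21=189, Vance→Orton 15·6=90, Joliet→Orton 5·15=75, Sutton→Orton 4·4=16. Service 580; fixed 33; total 613.
Difference: |298 − 613| = 315.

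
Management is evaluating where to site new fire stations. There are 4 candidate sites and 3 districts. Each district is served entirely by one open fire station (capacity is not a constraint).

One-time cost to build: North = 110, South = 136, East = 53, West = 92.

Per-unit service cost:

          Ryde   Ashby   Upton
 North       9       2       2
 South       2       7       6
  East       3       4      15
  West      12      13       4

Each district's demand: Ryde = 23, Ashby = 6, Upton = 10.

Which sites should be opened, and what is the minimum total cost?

Open North and East; minimum total cost 264.

For any fixed open set, each district goes to its cheapest open site; total = fixed + service.
{North, East}: Ryde→East 3·23=69, Ashby→North 2·6=12, Upton→North 2·10=20. Service 101; fixed 163; total 264.
{East, West}: service 133 + fixed 145 = 278
{South}: Ryde→South 2·23=46, Ashby→South 7·6=42, Upton→South 6·10=60. Service 148; fixed 136; total 284.
{North, South, East, West}: service 78 + fixed 391 = 469
(All 15 nonempty subsets were checked; North and East is lowest.)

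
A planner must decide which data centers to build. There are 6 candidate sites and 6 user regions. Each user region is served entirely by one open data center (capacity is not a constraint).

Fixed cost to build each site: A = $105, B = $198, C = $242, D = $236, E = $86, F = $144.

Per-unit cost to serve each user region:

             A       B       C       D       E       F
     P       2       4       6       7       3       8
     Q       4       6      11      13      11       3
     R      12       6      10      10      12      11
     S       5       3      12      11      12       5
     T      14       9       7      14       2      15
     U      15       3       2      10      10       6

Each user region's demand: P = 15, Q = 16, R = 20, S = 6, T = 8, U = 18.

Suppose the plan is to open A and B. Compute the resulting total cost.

Total cost: 661

Each user region is assigned to its cheapest site among the open ones.
{A, B}: P→A 2·15=30, Q→A 4·16=64, R→B 6·20=120, S→B 3·6=18, T→B 9·8=72, U→B 3·18=54. Service 358; fixed 303; total 661.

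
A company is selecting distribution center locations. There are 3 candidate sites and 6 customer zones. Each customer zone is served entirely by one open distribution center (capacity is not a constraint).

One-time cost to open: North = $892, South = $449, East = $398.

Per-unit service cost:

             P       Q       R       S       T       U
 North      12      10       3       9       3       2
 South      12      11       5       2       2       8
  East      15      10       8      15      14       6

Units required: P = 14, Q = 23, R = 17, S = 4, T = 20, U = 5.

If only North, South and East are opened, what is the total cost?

Total cost: 2246

Each customer zone is assigned to its cheapest site among the open ones.
{North, South, East}: P→North 12·14=168, Q→North 10·23=230, R→North 3·17=51, S→South 2·4=8, T→South 2·20=40, U→North 2·5=10. Service 507; fixed 1739; total 2246.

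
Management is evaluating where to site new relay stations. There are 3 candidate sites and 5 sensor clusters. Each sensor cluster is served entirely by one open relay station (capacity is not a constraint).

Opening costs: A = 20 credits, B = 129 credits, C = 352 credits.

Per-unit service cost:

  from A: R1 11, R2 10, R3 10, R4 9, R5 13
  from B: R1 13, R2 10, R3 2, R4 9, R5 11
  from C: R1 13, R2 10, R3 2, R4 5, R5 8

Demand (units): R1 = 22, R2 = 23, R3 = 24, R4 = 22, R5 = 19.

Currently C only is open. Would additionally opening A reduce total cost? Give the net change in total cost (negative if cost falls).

Current service cost with {C}: 826.
Adding A: each sensor cluster re-picks its cheapest; new service cost 782, saving 44.
Extra fixed cost: 20. Net change = 20 − 44 = -24.
(Totals: 1178 → 1154.)

Yes — net change −24 (cost falls by 24).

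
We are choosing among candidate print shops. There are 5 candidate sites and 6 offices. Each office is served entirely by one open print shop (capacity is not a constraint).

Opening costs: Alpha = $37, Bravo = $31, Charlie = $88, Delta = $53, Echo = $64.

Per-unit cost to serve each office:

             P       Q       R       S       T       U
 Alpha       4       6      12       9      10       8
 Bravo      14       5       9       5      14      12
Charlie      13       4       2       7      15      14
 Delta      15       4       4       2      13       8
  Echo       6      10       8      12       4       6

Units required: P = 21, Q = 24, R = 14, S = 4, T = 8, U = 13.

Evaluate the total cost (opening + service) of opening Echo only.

Each office is assigned to its cheapest site among the open ones.
{Echo}: P→Echo 6·21=126, Q→Echo 10·24=240, R→Echo 8·14=112, S→Echo 12·4=48, T→Echo 4·8=32, U→Echo 6·13=78. Service 636; fixed 64; total 700.

Total cost: 700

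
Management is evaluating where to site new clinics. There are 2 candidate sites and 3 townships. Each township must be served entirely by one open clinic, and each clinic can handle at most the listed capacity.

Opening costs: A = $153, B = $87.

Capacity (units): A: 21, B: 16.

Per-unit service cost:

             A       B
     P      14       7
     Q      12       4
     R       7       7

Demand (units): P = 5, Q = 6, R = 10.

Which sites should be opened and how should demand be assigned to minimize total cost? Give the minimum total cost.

Minimum total cost: 365

Open {A}: P→A 14·5=70, Q→A 12·6=72, R→A 7·10=70.
Loads: A carries 21/21. Service 212; fixed 153; total 365.
Next best feasible plan costs 369.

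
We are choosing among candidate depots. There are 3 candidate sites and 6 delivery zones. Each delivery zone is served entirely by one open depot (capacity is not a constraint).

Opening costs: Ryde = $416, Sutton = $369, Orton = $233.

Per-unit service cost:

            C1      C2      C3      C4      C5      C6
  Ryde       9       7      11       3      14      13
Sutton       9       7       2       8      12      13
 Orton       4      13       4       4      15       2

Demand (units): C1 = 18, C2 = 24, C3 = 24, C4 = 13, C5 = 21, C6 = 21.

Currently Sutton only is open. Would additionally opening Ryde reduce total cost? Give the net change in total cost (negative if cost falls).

No — net change +351 (cost rises by 351).

Current service cost with {Sutton}: 1007.
Adding Ryde: each delivery zone re-picks its cheapest; new service cost 942, saving 65.
Extra fixed cost: 416. Net change = 416 − 65 = 351.
(Totals: 1376 → 1727.)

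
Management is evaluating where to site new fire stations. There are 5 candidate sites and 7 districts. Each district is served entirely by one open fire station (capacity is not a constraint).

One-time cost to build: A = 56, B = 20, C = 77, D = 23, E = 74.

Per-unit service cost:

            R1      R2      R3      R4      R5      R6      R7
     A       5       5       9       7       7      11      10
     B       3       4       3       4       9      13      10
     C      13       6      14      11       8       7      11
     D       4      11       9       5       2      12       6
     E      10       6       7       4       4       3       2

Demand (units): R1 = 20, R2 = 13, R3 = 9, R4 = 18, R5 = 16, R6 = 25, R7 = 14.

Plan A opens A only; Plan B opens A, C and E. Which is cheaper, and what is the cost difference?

Plan B is cheaper by 281.

Plan A: {A}: R1→A 5·20=100, R2→A 5·13=65, R3→A 9·9=81, R4→A 7·18=126, R5→A 7·16=112, R6→A 11·25=275, R7→A 10·14=140. Service 899; fixed 56; total 955.
Plan B: {A, C, E}: R1→A 5·20=100, R2→A 5·13=65, R3→E 7·9=63, R4→E 4·18=72, R5→E 4·16=64, R6→E 3·25=75, R7→E 2·14=28. Service 467; fixed 207; total 674.
Difference: |955 − 674| = 281.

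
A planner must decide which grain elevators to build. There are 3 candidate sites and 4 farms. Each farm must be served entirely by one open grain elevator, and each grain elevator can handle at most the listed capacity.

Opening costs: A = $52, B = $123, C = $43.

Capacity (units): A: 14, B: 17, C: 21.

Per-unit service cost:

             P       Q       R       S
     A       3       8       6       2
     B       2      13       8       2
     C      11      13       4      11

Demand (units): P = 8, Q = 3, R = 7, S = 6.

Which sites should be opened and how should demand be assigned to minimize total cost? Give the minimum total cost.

Open {A, C}: P→A 3·8=24, Q→C 13·3=39, R→C 4·7=28, S→A 2·6=12.
Loads: A carries 14/14, C carries 10/21. Service 103; fixed 95; total 198.
Next best feasible plan costs 237.

Minimum total cost: 198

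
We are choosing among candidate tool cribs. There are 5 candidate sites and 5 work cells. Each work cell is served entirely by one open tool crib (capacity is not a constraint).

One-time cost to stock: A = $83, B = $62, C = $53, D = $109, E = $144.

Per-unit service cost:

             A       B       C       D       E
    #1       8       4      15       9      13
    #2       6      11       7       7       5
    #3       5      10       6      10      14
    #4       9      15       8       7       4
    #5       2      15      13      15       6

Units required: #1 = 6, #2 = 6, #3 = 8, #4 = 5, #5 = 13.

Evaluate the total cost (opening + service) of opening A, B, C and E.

Each work cell is assigned to its cheapest site among the open ones.
{A, B, C, E}: #1→B 4·6=24, #2→E 5·6=30, #3→A 5·8=40, #4→E 4·5=20, #5→A 2·13=26. Service 140; fixed 342; total 482.

Total cost: 482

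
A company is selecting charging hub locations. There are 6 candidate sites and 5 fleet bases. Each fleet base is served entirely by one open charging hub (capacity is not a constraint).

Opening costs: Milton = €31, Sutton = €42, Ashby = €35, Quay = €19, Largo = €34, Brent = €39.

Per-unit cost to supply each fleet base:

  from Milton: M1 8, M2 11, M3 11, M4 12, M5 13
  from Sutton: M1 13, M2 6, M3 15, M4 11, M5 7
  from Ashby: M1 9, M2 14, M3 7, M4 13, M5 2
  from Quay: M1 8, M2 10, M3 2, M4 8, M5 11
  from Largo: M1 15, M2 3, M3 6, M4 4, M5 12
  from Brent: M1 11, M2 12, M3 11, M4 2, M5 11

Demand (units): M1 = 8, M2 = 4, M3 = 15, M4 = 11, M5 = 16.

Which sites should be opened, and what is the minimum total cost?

For any fixed open set, each fleet base goes to its cheapest open site; total = fixed + service.
{Ashby, Quay, Largo}: M1→Quay 8·8=64, M2→Largo 3·4=12, M3→Quay 2·15=30, M4→Largo 4·11=44, M5→Ashby 2·16=32. Service 182; fixed 88; total 270.
{Ashby, Quay, Brent}: service 188 + fixed 93 = 281
{Ashby, Quay, Largo, Brent}: service 160 + fixed 127 = 287
{Milton, Sutton, Ashby, Quay, Largo, Brent}: M1→Milton 8·8=64, M2→Largo 3·4=12, M3→Quay 2·15=30, M4→Brent 2·11=22, M5→Ashby 2·16=32. Service 160; fixed 200; total 360.
No other subset beats 270.

Open Ashby, Quay and Largo; minimum total cost 270.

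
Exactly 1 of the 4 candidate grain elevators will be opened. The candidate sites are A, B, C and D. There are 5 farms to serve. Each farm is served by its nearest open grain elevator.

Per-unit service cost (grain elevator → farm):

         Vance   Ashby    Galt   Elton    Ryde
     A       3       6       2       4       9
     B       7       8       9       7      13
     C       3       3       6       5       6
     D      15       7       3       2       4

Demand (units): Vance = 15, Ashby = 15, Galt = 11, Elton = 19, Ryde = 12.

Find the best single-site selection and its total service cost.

With exactly 1 open, each farm uses its cheapest among the chosen.
{C}: Vance→C 3·15=45, Ashby→C 3·15=45, Galt→C 6·11=66, Elton→C 5·19=95, Ryde→C 6·12=72. Service cost 323.
{A}: service cost 341
{D}: service cost 449
Among all 4 size-1 choices, {C} is lowest.

Choose C only; total service cost 323.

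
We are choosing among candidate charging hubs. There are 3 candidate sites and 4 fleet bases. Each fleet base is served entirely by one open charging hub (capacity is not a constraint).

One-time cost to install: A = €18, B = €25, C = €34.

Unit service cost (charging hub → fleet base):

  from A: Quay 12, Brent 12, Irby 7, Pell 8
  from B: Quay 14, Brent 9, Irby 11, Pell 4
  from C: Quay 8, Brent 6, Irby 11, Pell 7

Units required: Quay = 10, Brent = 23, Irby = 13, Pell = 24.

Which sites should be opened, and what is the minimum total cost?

Open A, B and C; minimum total cost 482.

For any fixed open set, each fleet base goes to its cheapest open site; total = fixed + service.
{A, B, C}: Quay→C 8·10=80, Brent→C 6·23=138, Irby→A 7·13=91, Pell→B 4·24=96. Service 405; fixed 77; total 482.
{B, C}: service 457 + fixed 59 = 516
{A, C}: service 477 + fixed 52 = 529
{A}: Quay→A 12·10=120, Brent→A 12·23=276, Irby→A 7·13=91, Pell→A 8·24=192. Service 679; fixed 18; total 697.
No other subset beats 482.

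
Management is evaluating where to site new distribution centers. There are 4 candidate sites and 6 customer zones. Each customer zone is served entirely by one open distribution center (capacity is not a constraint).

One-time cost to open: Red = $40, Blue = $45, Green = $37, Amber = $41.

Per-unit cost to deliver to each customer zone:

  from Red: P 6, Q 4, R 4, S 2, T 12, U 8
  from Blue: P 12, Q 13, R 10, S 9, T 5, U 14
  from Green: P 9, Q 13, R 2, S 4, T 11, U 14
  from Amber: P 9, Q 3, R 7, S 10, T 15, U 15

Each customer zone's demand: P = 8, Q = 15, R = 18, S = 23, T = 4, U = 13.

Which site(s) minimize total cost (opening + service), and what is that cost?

Open Red and Green; minimum total cost 415.

For any fixed open set, each customer zone goes to its cheapest open site; total = fixed + service.
{Red, Green}: P→Red 6·8=48, Q→Red 4·15=60, R→Green 2·18=36, S→Red 2·23=46, T→Green 11·4=44, U→Red 8·13=104. Service 338; fixed 77; total 415.
{Red}: P→Red 6·8=48, Q→Red 4·15=60, R→Red 4·18=72, S→Red 2·23=46, T→Red 12·4=48, U→Red 8·13=104. Service 378; fixed 40; total 418.
{Red, Blue}: P→Red 6·8=48, Q→Red 4·15=60, R→Red 4·18=72, S→Red 2·23=46, T→Blue 5·4=20, U→Red 8·13=104. Service 350; fixed 85; total 435.
{Red, Blue, Green, Amber}: service 299 + fixed 163 = 462
No other subset beats 415.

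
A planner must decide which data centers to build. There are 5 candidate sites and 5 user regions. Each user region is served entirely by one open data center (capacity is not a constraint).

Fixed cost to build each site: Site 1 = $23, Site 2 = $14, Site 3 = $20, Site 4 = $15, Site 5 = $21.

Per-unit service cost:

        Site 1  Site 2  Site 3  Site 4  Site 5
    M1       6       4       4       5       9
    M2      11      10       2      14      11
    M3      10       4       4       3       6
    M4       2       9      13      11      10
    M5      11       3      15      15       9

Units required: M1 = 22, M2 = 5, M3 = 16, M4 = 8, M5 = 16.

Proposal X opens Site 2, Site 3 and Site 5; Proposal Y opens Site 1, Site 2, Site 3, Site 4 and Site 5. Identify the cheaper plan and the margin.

Proposal Y is cheaper by 34.

Proposal X: {Site 2, Site 3, Site 5}: M1→Site 2 4·22=88, M2→Site 3 2·5=10, M3→Site 2 4·16=64, M4→Site 2 9·8=72, M5→Site 2 3·16=48. Service 282; fixed 55; total 337.
Proposal Y: {Site 1, Site 2, Site 3, Site 4, Site 5}: M1→Site 2 4·22=88, M2→Site 3 2·5=10, M3→Site 4 3·16=48, M4→Site 1 2·8=16, M5→Site 2 3·16=48. Service 210; fixed 93; total 303.
Difference: |337 − 303| = 34.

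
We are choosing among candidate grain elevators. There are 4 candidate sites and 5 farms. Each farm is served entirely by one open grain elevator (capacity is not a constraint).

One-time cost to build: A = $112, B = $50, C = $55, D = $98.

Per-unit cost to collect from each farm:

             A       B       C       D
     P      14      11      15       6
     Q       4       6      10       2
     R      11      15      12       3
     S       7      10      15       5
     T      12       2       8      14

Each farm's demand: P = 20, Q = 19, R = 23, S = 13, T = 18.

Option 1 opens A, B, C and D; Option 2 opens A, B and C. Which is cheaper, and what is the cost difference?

Option 1: {A, B, C, D}: P→D 6·20=120, Q→D 2·19=38, R→D 3·23=69, S→D 5·13=65, T→B 2·18=36. Service 328; fixed 315; total 643.
Option 2: {A, B, C}: P→B 11·20=220, Q→A 4·19=76, R→A 11·23=253, S→A 7·13=91, T→B 2·18=36. Service 676; fixed 217; total 893.
Difference: |643 − 893| = 250.

Option 1 is cheaper by 250.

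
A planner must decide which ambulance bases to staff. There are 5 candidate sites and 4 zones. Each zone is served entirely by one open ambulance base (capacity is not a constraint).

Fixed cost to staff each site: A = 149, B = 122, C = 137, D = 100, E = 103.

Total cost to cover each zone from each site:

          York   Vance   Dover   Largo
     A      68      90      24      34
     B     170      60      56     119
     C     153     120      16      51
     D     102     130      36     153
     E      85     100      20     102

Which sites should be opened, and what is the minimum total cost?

For any fixed open set, each zone goes to its cheapest open site; total = fixed + service.
{A}: York→A 68, Vance→A 90, Dover→A 24, Largo→A 34. Service 216; fixed 149; total 365.
{E}: service 307 + fixed 103 = 410
{A, B}: service 186 + fixed 271 = 457
{A, B, C, D, E}: service 178 + fixed 611 = 789
No other subset beats 365.

Open A only; minimum total cost 365.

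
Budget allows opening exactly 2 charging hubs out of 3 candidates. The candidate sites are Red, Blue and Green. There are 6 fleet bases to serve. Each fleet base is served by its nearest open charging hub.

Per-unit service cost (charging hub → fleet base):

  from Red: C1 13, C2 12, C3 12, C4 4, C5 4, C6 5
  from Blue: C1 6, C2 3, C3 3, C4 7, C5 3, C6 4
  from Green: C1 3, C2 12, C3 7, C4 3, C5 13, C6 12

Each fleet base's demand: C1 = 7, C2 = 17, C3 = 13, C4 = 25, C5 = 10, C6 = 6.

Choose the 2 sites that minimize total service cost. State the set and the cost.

With exactly 2 open, each fleet base uses its cheapest among the chosen.
{Blue, Green}: C1→Green 3·7=21, C2→Blue 3·17=51, C3→Blue 3·13=39, C4→Green 3·25=75, C5→Blue 3·10=30, C6→Blue 4·6=24. Service cost 240.
{Red, Blue}: service cost 286
{Red, Green}: service cost 461
Among all 3 size-2 choices, {Blue, Green} is lowest.

Choose Blue and Green; total service cost 240.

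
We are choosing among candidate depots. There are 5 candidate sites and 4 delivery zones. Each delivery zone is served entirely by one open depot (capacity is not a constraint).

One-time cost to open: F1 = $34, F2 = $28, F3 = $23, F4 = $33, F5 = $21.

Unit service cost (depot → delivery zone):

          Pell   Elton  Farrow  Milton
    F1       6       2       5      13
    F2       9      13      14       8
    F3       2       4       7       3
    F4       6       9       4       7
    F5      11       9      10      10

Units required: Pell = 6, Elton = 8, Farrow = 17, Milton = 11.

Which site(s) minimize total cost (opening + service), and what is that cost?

Open F3 and F4; minimum total cost 201.

For any fixed open set, each delivery zone goes to its cheapest open site; total = fixed + service.
{F3, F4}: Pell→F3 2·6=12, Elton→F3 4·8=32, Farrow→F4 4·17=68, Milton→F3 3·11=33. Service 145; fixed 56; total 201.
{F1, F3}: Pell→F3 2·6=12, Elton→F1 2·8=16, Farrow→F1 5·17=85, Milton→F3 3·11=33. Service 146; fixed 57; total 203.
{F1, F3, F4}: Pell→F3 2·6=12, Elton→F1 2·8=16, Farrow→F4 4·17=68, Milton→F3 3·11=33. Service 129; fixed 90; total 219.
{F1, F2, F3, F4, F5}: service 129 + fixed 139 = 268
No other subset beats 201.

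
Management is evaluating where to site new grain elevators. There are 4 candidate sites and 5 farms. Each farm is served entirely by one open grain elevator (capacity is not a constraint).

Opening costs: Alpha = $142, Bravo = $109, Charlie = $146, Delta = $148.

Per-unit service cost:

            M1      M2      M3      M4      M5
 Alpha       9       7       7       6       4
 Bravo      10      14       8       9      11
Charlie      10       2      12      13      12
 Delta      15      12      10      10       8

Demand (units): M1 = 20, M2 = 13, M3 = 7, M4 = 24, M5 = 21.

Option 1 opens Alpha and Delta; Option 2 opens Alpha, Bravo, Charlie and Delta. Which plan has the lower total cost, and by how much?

Option 1 is cheaper by 190.

Option 1: {Alpha, Delta}: M1→Alpha 9·20=180, M2→Alpha 7·13=91, M3→Alpha 7·7=49, M4→Alpha 6·24=144, M5→Alpha 4·21=84. Service 548; fixed 290; total 838.
Option 2: {Alpha, Bravo, Charlie, Delta}: M1→Alpha 9·20=180, M2→Charlie 2·13=26, M3→Alpha 7·7=49, M4→Alpha 6·24=144, M5→Alpha 4·21=84. Service 483; fixed 545; total 1028.
Difference: |838 − 1028| = 190.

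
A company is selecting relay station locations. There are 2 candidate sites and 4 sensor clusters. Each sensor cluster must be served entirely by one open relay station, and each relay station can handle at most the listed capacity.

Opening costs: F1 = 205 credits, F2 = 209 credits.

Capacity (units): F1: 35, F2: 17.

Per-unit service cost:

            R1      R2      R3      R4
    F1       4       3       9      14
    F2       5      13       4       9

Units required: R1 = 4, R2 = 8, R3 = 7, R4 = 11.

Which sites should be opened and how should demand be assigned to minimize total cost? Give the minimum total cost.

Minimum total cost: 462

Open {F1}: R1→F1 4·4=16, R2→F1 3·8=24, R3→F1 9·7=63, R4→F1 14·11=154.
Loads: F1 carries 30/35. Service 257; fixed 205; total 462.
Next best feasible plan costs 616.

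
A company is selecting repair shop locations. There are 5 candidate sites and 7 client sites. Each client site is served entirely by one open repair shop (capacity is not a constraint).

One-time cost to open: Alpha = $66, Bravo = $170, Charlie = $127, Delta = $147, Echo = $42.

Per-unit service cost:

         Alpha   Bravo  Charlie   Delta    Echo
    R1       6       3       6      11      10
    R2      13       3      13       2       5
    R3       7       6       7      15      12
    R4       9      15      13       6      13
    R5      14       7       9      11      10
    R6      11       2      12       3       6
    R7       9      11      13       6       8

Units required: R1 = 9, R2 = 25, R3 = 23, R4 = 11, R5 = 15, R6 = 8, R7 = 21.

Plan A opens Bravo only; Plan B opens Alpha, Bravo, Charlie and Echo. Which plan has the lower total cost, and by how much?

Plan A: {Bravo}: R1→Bravo 3·9=27, R2→Bravo 3·25=75, R3→Bravo 6·23=138, R4→Bravo 15·11=165, R5→Bravo 7·15=105, R6→Bravo 2·8=16, R7→Bravo 11·21=231. Service 757; fixed 170; total 927.
Plan B: {Alpha, Bravo, Charlie, Echo}: R1→Bravo 3·9=27, R2→Bravo 3·25=75, R3→Bravo 6·23=138, R4→Alpha 9·11=99, R5→Bravo 7·15=105, R6→Bravo 2·8=16, R7→Echo 8·21=168. Service 628; fixed 405; total 1033.
Difference: |927 − 1033| = 106.

Plan A is cheaper by 106.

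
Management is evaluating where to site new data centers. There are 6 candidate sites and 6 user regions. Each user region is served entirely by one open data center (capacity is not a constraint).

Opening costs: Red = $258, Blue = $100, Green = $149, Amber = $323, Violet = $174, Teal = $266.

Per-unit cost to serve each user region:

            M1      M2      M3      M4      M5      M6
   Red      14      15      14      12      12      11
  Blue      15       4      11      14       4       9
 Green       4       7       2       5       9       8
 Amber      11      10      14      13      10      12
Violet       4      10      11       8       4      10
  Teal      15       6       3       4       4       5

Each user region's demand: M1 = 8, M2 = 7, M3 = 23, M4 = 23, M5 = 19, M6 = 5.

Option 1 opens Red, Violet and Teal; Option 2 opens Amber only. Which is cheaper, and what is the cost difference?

Option 1 is cheaper by 318.

Option 1: {Red, Violet, Teal}: M1→Violet 4·8=32, M2→Teal 6·7=42, M3→Teal 3·23=69, M4→Teal 4·23=92, M5→Violet 4·19=76, M6→Teal 5·5=25. Service 336; fixed 698; total 1034.
Option 2: {Amber}: M1→Amber 11·8=88, M2→Amber 10·7=70, M3→Amber 14·23=322, M4→Amber 13·23=299, M5→Amber 10·19=190, M6→Amber 12·5=60. Service 1029; fixed 323; total 1352.
Difference: |1034 − 1352| = 318.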